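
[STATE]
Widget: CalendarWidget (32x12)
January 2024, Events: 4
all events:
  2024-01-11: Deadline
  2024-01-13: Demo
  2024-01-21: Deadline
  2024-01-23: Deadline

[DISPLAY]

          January 2024          
Mo Tu We Th Fr Sa Su            
 1  2  3  4  5  6  7            
 8  9 10 11* 12 13* 14          
15 16 17 18 19 20 21*           
22 23* 24 25 26 27 28           
29 30 31                        
                                
                                
                                
                                
                                


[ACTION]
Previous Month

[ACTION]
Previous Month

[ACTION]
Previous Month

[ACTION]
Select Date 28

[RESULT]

          October 2023          
Mo Tu We Th Fr Sa Su            
                   1            
 2  3  4  5  6  7  8            
 9 10 11 12 13 14 15            
16 17 18 19 20 21 22            
23 24 25 26 27 [28] 29          
30 31                           
                                
                                
                                
                                


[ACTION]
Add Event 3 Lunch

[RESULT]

          October 2023          
Mo Tu We Th Fr Sa Su            
                   1            
 2  3*  4  5  6  7  8           
 9 10 11 12 13 14 15            
16 17 18 19 20 21 22            
23 24 25 26 27 [28] 29          
30 31                           
                                
                                
                                
                                


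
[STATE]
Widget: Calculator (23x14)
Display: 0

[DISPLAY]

                      0
┌───┬───┬───┬───┐      
│ 7 │ 8 │ 9 │ ÷ │      
├───┼───┼───┼───┤      
│ 4 │ 5 │ 6 │ × │      
├───┼───┼───┼───┤      
│ 1 │ 2 │ 3 │ - │      
├───┼───┼───┼───┤      
│ 0 │ . │ = │ + │      
├───┼───┼───┼───┤      
│ C │ MC│ MR│ M+│      
└───┴───┴───┴───┘      
                       
                       


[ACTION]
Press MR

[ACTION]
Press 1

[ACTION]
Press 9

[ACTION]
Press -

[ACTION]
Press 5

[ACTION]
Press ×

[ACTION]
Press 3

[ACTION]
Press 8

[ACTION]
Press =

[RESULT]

                    532
┌───┬───┬───┬───┐      
│ 7 │ 8 │ 9 │ ÷ │      
├───┼───┼───┼───┤      
│ 4 │ 5 │ 6 │ × │      
├───┼───┼───┼───┤      
│ 1 │ 2 │ 3 │ - │      
├───┼───┼───┼───┤      
│ 0 │ . │ = │ + │      
├───┼───┼───┼───┤      
│ C │ MC│ MR│ M+│      
└───┴───┴───┴───┘      
                       
                       


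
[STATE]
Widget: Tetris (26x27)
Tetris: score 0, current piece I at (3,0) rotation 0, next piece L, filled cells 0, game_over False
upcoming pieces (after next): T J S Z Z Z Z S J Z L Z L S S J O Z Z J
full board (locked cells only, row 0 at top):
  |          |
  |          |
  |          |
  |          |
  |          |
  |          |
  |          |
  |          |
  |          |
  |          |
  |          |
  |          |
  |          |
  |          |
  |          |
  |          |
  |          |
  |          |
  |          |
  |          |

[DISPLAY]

   ████   │Next:          
          │  ▒            
          │▒▒▒            
          │               
          │               
          │               
          │Score:         
          │0              
          │               
          │               
          │               
          │               
          │               
          │               
          │               
          │               
          │               
          │               
          │               
          │               
          │               
          │               
          │               
          │               
          │               
          │               
          │               


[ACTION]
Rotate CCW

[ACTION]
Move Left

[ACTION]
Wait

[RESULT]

          │Next:          
  █       │  ▒            
  █       │▒▒▒            
  █       │               
  █       │               
          │               
          │Score:         
          │0              
          │               
          │               
          │               
          │               
          │               
          │               
          │               
          │               
          │               
          │               
          │               
          │               
          │               
          │               
          │               
          │               
          │               
          │               
          │               


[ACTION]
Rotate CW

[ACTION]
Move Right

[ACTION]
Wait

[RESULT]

          │Next:          
          │  ▒            
   ████   │▒▒▒            
          │               
          │               
          │               
          │Score:         
          │0              
          │               
          │               
          │               
          │               
          │               
          │               
          │               
          │               
          │               
          │               
          │               
          │               
          │               
          │               
          │               
          │               
          │               
          │               
          │               


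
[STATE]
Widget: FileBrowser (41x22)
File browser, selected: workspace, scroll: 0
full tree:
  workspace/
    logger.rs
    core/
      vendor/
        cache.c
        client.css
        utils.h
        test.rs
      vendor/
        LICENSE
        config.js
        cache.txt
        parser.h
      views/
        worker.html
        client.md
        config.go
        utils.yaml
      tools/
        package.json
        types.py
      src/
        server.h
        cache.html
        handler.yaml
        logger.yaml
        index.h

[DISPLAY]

> [-] workspace/                         
    logger.rs                            
    [+] core/                            
                                         
                                         
                                         
                                         
                                         
                                         
                                         
                                         
                                         
                                         
                                         
                                         
                                         
                                         
                                         
                                         
                                         
                                         
                                         


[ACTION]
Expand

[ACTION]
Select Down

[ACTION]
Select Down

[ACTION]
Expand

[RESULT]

  [-] workspace/                         
    logger.rs                            
  > [-] core/                            
      [+] vendor/                        
      [+] vendor/                        
      [+] views/                         
      [+] tools/                         
      [+] src/                           
                                         
                                         
                                         
                                         
                                         
                                         
                                         
                                         
                                         
                                         
                                         
                                         
                                         
                                         


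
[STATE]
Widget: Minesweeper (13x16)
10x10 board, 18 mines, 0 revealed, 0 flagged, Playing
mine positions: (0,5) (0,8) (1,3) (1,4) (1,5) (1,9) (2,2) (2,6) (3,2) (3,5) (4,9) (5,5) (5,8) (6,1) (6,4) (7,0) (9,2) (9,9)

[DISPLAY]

■■■■■■■■■■   
■■■■■■■■■■   
■■■■■■■■■■   
■■■■■■■■■■   
■■■■■■■■■■   
■■■■■■■■■■   
■■■■■■■■■■   
■■■■■■■■■■   
■■■■■■■■■■   
■■■■■■■■■■   
             
             
             
             
             
             


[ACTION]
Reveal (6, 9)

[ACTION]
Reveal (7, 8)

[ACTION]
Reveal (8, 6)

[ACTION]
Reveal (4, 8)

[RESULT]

■■■■■■■■■■   
■■■■■■■■■■   
■■■■■■■■■■   
■■■■■■■■■■   
■■■■■■■■2■   
■■■■■■■■■■   
■■■■■21111   
■■■111       
■■■1    11   
■■■1    1■   
             
             
             
             
             
             


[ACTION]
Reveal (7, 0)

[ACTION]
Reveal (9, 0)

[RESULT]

■■■■■✹■■✹■   
■■■✹✹✹■■■✹   
■■✹■■■✹■■■   
■■✹■■✹■■■■   
■■■■■■■■2✹   
■■■■■✹■■✹■   
■✹■■✹21111   
✹■■111       
■■■1    11   
■■✹1    1✹   
             
             
             
             
             
             


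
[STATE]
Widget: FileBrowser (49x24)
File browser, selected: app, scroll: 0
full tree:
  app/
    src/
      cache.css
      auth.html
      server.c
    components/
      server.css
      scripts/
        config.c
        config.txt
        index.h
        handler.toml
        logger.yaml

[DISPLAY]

> [-] app/                                       
    [+] src/                                     
    [+] components/                              
                                                 
                                                 
                                                 
                                                 
                                                 
                                                 
                                                 
                                                 
                                                 
                                                 
                                                 
                                                 
                                                 
                                                 
                                                 
                                                 
                                                 
                                                 
                                                 
                                                 
                                                 


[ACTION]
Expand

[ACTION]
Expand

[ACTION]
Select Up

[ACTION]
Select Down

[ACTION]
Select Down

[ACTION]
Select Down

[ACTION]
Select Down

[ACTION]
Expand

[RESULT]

  [-] app/                                       
    [+] src/                                     
  > [-] components/                              
      server.css                                 
      [+] scripts/                               
                                                 
                                                 
                                                 
                                                 
                                                 
                                                 
                                                 
                                                 
                                                 
                                                 
                                                 
                                                 
                                                 
                                                 
                                                 
                                                 
                                                 
                                                 
                                                 


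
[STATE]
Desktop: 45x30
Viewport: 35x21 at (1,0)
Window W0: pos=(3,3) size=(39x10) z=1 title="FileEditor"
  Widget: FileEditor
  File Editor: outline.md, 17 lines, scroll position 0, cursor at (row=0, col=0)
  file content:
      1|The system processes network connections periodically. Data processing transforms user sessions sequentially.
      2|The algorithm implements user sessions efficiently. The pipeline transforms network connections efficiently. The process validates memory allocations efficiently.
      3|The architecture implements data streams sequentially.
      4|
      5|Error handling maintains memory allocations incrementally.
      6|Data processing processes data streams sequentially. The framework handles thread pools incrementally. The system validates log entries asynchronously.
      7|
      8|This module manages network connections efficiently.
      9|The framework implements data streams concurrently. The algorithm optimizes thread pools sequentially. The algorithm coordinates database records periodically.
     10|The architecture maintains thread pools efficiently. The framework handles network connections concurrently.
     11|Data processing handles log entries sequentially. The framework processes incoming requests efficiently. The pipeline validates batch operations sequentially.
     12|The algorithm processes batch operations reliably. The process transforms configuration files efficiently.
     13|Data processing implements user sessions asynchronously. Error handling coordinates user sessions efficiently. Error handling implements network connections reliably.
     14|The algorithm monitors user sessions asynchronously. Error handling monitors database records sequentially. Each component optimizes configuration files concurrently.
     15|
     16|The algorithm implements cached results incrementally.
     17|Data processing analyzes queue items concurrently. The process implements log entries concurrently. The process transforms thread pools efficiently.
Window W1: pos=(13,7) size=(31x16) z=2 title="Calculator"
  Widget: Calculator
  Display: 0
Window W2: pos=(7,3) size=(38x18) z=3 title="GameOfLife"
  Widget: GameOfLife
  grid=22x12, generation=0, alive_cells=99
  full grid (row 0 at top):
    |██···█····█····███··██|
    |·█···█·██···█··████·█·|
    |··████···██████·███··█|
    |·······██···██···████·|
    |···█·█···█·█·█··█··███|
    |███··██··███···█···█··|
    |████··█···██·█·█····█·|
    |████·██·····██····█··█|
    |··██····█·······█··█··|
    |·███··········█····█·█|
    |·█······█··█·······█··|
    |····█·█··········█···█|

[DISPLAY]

                                   
                                   
                                   
  ┏━━━┏━━━━━━━━━━━━━━━━━━━━━━━━━━━━
  ┃ Fi┃ GameOfLife                 
  ┠───┠────────────────────────────
  ┃█he┃Gen: 0                      
  ┃The┃██···█····█····███··██      
  ┃The┃·█···█·██···█··████·█·      
  ┃   ┃··████···██████·███··█      
  ┃Err┃·······██···██···████·      
  ┃Dat┃···█·█···█·█·█··█··███      
  ┗━━━┃███··██··███···█···█··      
      ┃████··█···██·█·█····█·      
      ┃████·██·····██····█··█      
      ┃··██····█·······█··█··      
      ┃·███··········█····█·█      
      ┃·█······█··█·······█··      
      ┃····█·█··········█···█      
      ┃                            
      ┗━━━━━━━━━━━━━━━━━━━━━━━━━━━━


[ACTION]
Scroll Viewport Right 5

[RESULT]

                                   
                                   
                                   
━┏━━━━━━━━━━━━━━━━━━━━━━━━━━━━━━━━━
i┃ GameOfLife                      
─┠─────────────────────────────────
e┃Gen: 0                           
e┃██···█····█····███··██           
e┃·█···█·██···█··████·█·           
 ┃··████···██████·███··█           
r┃·······██···██···████·           
t┃···█·█···█·█·█··█··███           
━┃███··██··███···█···█··           
 ┃████··█···██·█·█····█·           
 ┃████·██·····██····█··█           
 ┃··██····█·······█··█··           
 ┃·███··········█····█·█           
 ┃·█······█··█·······█··           
 ┃····█·█··········█···█           
 ┃                                 
 ┗━━━━━━━━━━━━━━━━━━━━━━━━━━━━━━━━━


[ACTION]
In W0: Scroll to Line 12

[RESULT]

                                   
                                   
                                   
━┏━━━━━━━━━━━━━━━━━━━━━━━━━━━━━━━━━
i┃ GameOfLife                      
─┠─────────────────────────────────
e┃Gen: 0                           
t┃██···█····█····███··██           
e┃·█···█·██···█··████·█·           
 ┃··████···██████·███··█           
e┃·······██···██···████·           
t┃···█·█···█·█·█··█··███           
━┃███··██··███···█···█··           
 ┃████··█···██·█·█····█·           
 ┃████·██·····██····█··█           
 ┃··██····█·······█··█··           
 ┃·███··········█····█·█           
 ┃·█······█··█·······█··           
 ┃····█·█··········█···█           
 ┃                                 
 ┗━━━━━━━━━━━━━━━━━━━━━━━━━━━━━━━━━


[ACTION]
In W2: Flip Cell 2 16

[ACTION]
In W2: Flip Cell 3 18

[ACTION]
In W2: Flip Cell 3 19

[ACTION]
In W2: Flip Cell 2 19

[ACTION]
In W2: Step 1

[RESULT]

                                   
                                   
                                   
━┏━━━━━━━━━━━━━━━━━━━━━━━━━━━━━━━━━
i┃ GameOfLife                      
─┠─────────────────────────────────
e┃Gen: 1                           
t┃██····█········█··████           
e┃██·█·█··█···█·········           
 ┃··████···██···██·····█           
e┃··█··██·█·······██····           
t┃·██·██·█·█·█·██·█·██·█           
━┃█····██··█·····██··█·█           
 ┃·······█·█···█·····██·           
 ┃█····███···████····██·           
 ┃█············█····██··           
 ┃·█·█··············██··           
 ┃·█·█··············█···           
 ┃······················           
 ┃                                 
 ┗━━━━━━━━━━━━━━━━━━━━━━━━━━━━━━━━━


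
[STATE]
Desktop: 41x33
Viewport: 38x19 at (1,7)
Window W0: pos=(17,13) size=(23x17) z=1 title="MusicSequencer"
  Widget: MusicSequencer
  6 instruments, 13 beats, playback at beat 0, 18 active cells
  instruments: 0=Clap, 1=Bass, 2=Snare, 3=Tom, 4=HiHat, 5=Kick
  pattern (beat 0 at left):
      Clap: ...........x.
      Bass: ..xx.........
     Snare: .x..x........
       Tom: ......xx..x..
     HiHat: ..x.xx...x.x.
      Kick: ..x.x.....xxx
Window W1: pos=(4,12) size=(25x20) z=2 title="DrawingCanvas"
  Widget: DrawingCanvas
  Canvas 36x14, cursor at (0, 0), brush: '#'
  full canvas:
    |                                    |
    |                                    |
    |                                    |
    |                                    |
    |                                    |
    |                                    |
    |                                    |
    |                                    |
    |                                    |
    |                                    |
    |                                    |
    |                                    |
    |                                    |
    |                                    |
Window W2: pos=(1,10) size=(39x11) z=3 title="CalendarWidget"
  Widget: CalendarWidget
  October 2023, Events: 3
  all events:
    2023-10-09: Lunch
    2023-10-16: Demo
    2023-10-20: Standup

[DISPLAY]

                                      
                                      
                                      
┏━━━━━━━━━━━━━━━━━━━━━━━━━━━━━━━━━━━━━
┃ CalendarWidget                      
┠─────────────────────────────────────
┃             October 2023            
┃Mo Tu We Th Fr Sa Su                 
┃                   1                 
┃ 2  3  4  5  6  7  8                 
┃ 9* 10 11 12 13 14 15                
┃16* 17 18 19 20* 21 22               
┃23 24 25 26 27 28 29                 
┗━━━━━━━━━━━━━━━━━━━━━━━━━━━━━━━━━━━━━
   ┃                       ┃█···█·█·  
   ┃                       ┃·····███  
   ┃                       ┃          
   ┃                       ┃          
   ┃                       ┃          


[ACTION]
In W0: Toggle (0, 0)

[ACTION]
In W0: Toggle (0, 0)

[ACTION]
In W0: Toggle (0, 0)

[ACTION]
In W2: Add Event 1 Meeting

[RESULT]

                                      
                                      
                                      
┏━━━━━━━━━━━━━━━━━━━━━━━━━━━━━━━━━━━━━
┃ CalendarWidget                      
┠─────────────────────────────────────
┃             October 2023            
┃Mo Tu We Th Fr Sa Su                 
┃                   1*                
┃ 2  3  4  5  6  7  8                 
┃ 9* 10 11 12 13 14 15                
┃16* 17 18 19 20* 21 22               
┃23 24 25 26 27 28 29                 
┗━━━━━━━━━━━━━━━━━━━━━━━━━━━━━━━━━━━━━
   ┃                       ┃█···█·█·  
   ┃                       ┃·····███  
   ┃                       ┃          
   ┃                       ┃          
   ┃                       ┃          


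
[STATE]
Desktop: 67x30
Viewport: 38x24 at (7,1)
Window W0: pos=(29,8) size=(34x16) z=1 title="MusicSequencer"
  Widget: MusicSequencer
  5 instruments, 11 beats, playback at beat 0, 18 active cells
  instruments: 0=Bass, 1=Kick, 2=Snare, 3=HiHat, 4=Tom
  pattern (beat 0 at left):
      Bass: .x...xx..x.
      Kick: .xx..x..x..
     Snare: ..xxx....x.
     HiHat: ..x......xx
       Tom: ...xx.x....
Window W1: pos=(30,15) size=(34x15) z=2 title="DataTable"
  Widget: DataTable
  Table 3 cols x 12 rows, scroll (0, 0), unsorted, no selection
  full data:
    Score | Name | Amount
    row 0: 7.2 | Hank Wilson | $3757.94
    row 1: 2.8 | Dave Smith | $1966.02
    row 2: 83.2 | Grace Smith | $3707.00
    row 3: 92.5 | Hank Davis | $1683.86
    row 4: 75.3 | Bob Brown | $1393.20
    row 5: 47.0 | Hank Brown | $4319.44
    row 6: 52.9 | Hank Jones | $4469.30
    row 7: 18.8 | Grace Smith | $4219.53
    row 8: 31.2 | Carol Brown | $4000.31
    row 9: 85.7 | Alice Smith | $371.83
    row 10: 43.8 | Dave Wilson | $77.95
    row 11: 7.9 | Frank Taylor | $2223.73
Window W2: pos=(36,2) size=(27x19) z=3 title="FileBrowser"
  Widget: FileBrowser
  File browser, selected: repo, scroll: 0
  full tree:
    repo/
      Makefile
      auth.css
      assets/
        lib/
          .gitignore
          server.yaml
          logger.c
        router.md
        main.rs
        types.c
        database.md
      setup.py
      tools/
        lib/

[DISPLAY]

                                      
                             ┏━━━━━━━━
                             ┃ FileBro
                             ┠────────
                             ┃> [-] re
                             ┃    Make
                             ┃    auth
                      ┏━━━━━━┃    [+] 
                      ┃ Music┃    setu
                      ┠──────┃    [+] 
                      ┃      ┃        
                      ┃  Bass┃        
                      ┃  Kick┃        
                      ┃ Snare┃        
                      ┃┏━━━━━┃        
                      ┃┃ Data┃        
                      ┃┠─────┃        
                      ┃┃Score┃        
                      ┃┃─────┃        
                      ┃┃7.2  ┗━━━━━━━━
                      ┃┃2.8  │Dave Smi
                      ┃┃83.2 │Grace Sm
                      ┗┃92.5 │Hank Dav
                       ┃75.3 │Bob Brow


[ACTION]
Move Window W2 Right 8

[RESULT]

                                      
                                 ┏━━━━
                                 ┃ Fil
                                 ┠────
                                 ┃> [-
                                 ┃    
                                 ┃    
                      ┏━━━━━━━━━━┃    
                      ┃ MusicSequ┃    
                      ┠──────────┃    
                      ┃      ▼123┃    
                      ┃  Bass·█··┃    
                      ┃  Kick·██·┃    
                      ┃ Snare··██┃    
                      ┃┏━━━━━━━━━┃    
                      ┃┃ DataTabl┃    
                      ┃┠─────────┃    
                      ┃┃Score│Nam┃    
                      ┃┃─────┼───┃    
                      ┃┃7.2  │Han┗━━━━
                      ┃┃2.8  │Dave Smi
                      ┃┃83.2 │Grace Sm
                      ┗┃92.5 │Hank Dav
                       ┃75.3 │Bob Brow


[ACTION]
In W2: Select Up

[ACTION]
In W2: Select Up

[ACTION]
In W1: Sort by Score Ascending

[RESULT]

                                      
                                 ┏━━━━
                                 ┃ Fil
                                 ┠────
                                 ┃> [-
                                 ┃    
                                 ┃    
                      ┏━━━━━━━━━━┃    
                      ┃ MusicSequ┃    
                      ┠──────────┃    
                      ┃      ▼123┃    
                      ┃  Bass·█··┃    
                      ┃  Kick·██·┃    
                      ┃ Snare··██┃    
                      ┃┏━━━━━━━━━┃    
                      ┃┃ DataTabl┃    
                      ┃┠─────────┃    
                      ┃┃Scor▲│Nam┃    
                      ┃┃─────┼───┃    
                      ┃┃2.8  │Dav┗━━━━
                      ┃┃7.2  │Hank Wil
                      ┃┃7.9  │Frank Ta
                      ┗┃18.8 │Grace Sm
                       ┃31.2 │Carol Br


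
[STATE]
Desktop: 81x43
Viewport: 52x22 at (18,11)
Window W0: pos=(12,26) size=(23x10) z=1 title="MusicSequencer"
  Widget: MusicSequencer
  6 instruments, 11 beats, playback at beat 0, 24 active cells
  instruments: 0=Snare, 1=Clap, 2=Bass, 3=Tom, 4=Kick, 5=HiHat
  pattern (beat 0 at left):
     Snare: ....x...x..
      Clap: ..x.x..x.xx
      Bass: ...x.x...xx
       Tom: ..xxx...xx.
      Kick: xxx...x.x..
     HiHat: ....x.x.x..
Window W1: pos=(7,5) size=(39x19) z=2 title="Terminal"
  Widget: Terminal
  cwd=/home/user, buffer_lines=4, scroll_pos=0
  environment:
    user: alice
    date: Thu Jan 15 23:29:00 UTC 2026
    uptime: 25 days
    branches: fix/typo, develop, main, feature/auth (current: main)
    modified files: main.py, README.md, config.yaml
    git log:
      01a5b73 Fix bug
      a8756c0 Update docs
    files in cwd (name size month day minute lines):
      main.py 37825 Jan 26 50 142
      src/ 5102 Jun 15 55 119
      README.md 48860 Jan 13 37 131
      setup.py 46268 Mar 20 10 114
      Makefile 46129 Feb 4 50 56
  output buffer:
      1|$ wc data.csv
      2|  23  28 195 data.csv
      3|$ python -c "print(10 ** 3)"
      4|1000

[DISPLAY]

                           ┃                        
                           ┃                        
                           ┃                        
                           ┃                        
                           ┃                        
                           ┃                        
                           ┃                        
                           ┃                        
                           ┃                        
                           ┃                        
                           ┃                        
                           ┃                        
━━━━━━━━━━━━━━━━━━━━━━━━━━━┛                        
                                                    
                                                    
━━━━━━━━━━━━━━━━┓                                   
cSequencer      ┃                                   
────────────────┨                                   
 ▼1234567890    ┃                                   
e····█···█··    ┃                                   
p··█·█··█·██    ┃                                   
s···█·█···██    ┃                                   


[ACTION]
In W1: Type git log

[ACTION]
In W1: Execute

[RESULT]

                           ┃                        
                           ┃                        
x bug                      ┃                        
date docs                  ┃                        
                           ┃                        
                           ┃                        
                           ┃                        
                           ┃                        
                           ┃                        
                           ┃                        
                           ┃                        
                           ┃                        
━━━━━━━━━━━━━━━━━━━━━━━━━━━┛                        
                                                    
                                                    
━━━━━━━━━━━━━━━━┓                                   
cSequencer      ┃                                   
────────────────┨                                   
 ▼1234567890    ┃                                   
e····█···█··    ┃                                   
p··█·█··█·██    ┃                                   
s···█·█···██    ┃                                   


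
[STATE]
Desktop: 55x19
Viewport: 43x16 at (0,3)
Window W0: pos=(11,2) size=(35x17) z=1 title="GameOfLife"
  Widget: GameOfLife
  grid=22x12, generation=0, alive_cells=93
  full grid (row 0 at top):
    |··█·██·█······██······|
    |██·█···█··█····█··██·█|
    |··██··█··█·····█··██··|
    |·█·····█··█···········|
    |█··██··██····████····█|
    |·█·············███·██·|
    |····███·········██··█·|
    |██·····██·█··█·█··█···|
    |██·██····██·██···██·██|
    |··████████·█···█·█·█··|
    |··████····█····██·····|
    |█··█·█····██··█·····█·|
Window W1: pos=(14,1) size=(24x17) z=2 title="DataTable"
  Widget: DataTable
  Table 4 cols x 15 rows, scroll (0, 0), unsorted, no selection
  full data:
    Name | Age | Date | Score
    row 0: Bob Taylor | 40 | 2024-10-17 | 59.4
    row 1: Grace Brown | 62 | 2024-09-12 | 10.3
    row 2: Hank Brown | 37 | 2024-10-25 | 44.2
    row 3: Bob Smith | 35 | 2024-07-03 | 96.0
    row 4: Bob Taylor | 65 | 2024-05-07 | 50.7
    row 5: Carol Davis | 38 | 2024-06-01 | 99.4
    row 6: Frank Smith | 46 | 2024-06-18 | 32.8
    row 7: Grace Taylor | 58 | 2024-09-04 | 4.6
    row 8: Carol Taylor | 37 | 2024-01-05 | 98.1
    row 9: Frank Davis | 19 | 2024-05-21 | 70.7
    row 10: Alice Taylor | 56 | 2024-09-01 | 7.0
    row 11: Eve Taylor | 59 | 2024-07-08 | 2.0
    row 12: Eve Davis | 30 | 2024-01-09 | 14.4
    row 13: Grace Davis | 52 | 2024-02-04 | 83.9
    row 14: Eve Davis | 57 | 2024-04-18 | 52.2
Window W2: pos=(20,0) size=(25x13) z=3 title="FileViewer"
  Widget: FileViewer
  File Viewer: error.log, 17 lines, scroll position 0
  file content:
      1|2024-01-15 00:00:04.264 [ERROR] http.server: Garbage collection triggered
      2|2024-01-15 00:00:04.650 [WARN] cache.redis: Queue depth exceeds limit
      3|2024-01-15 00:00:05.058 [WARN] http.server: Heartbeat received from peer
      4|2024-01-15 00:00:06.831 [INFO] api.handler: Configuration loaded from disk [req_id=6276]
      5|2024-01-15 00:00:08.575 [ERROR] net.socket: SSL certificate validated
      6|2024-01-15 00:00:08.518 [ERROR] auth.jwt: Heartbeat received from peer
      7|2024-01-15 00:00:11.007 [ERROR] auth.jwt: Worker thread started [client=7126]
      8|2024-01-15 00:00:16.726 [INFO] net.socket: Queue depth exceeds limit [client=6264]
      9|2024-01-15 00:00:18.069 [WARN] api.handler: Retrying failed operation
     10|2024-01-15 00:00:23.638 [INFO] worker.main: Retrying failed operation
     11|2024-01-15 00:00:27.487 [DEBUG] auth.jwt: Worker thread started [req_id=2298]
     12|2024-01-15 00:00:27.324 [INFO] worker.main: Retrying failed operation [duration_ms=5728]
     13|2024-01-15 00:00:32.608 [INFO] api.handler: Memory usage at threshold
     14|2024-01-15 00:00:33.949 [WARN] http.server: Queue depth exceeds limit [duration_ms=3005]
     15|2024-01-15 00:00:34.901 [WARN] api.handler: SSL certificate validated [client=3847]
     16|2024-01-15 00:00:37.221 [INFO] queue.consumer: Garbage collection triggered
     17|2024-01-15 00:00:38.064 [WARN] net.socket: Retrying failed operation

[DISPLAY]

           ┃ G┠─────┃2024-01-15 00:00:04.26
           ┠──┃Name ┃2024-01-15 00:00:04.65
           ┃Ge┃─────┃2024-01-15 00:00:05.05
           ┃··┃Bob T┃2024-01-15 00:00:06.83
           ┃██┃Grace┃2024-01-15 00:00:08.57
           ┃··┃Hank ┃2024-01-15 00:00:08.51
           ┃·█┃Bob S┃2024-01-15 00:00:11.00
           ┃█·┃Bob T┃2024-01-15 00:00:16.72
           ┃·█┃Carol┃2024-01-15 00:00:18.06
           ┃··┃Frank┗━━━━━━━━━━━━━━━━━━━━━━
           ┃██┃Grace Taylor│58 │2024-┃     
           ┃██┃Carol Taylor│37 │2024-┃     
           ┃··┃Frank Davis │19 │2024-┃     
           ┃··┃Alice Taylor│56 │2024-┃     
           ┃█·┗━━━━━━━━━━━━━━━━━━━━━━┛     
           ┗━━━━━━━━━━━━━━━━━━━━━━━━━━━━━━━


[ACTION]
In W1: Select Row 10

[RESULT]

           ┃ G┠─────┃2024-01-15 00:00:04.26
           ┠──┃Name ┃2024-01-15 00:00:04.65
           ┃Ge┃─────┃2024-01-15 00:00:05.05
           ┃··┃Bob T┃2024-01-15 00:00:06.83
           ┃██┃Grace┃2024-01-15 00:00:08.57
           ┃··┃Hank ┃2024-01-15 00:00:08.51
           ┃·█┃Bob S┃2024-01-15 00:00:11.00
           ┃█·┃Bob T┃2024-01-15 00:00:16.72
           ┃·█┃Carol┃2024-01-15 00:00:18.06
           ┃··┃Frank┗━━━━━━━━━━━━━━━━━━━━━━
           ┃██┃Grace Taylor│58 │2024-┃     
           ┃██┃Carol Taylor│37 │2024-┃     
           ┃··┃Frank Davis │19 │2024-┃     
           ┃··┃>lice Taylor│56 │2024-┃     
           ┃█·┗━━━━━━━━━━━━━━━━━━━━━━┛     
           ┗━━━━━━━━━━━━━━━━━━━━━━━━━━━━━━━


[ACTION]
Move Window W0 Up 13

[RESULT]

           ┃Ge┠─────┃2024-01-15 00:00:04.26
           ┃··┃Name ┃2024-01-15 00:00:04.65
           ┃██┃─────┃2024-01-15 00:00:05.05
           ┃··┃Bob T┃2024-01-15 00:00:06.83
           ┃·█┃Grace┃2024-01-15 00:00:08.57
           ┃█·┃Hank ┃2024-01-15 00:00:08.51
           ┃·█┃Bob S┃2024-01-15 00:00:11.00
           ┃··┃Bob T┃2024-01-15 00:00:16.72
           ┃██┃Carol┃2024-01-15 00:00:18.06
           ┃██┃Frank┗━━━━━━━━━━━━━━━━━━━━━━
           ┃··┃Grace Taylor│58 │2024-┃     
           ┃··┃Carol Taylor│37 │2024-┃     
           ┃█·┃Frank Davis │19 │2024-┃     
           ┗━━┃>lice Taylor│56 │2024-┃━━━━━
              ┗━━━━━━━━━━━━━━━━━━━━━━┛     
                                           


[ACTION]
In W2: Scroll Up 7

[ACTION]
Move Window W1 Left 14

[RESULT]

┠───────────────────┃2024-01-15 00:00:04.26
┃Name        │Age│Da┃2024-01-15 00:00:04.65
┃────────────┼───┼──┃2024-01-15 00:00:05.05
┃Bob Taylor  │40 │20┃2024-01-15 00:00:06.83
┃Grace Brown │62 │20┃2024-01-15 00:00:08.57
┃Hank Brown  │37 │20┃2024-01-15 00:00:08.51
┃Bob Smith   │35 │20┃2024-01-15 00:00:11.00
┃Bob Taylor  │65 │20┃2024-01-15 00:00:16.72
┃Carol Davis │38 │20┃2024-01-15 00:00:18.06
┃Frank Smith │46 │20┗━━━━━━━━━━━━━━━━━━━━━━
┃Grace Taylor│58 │2024-┃···█·█·█··         
┃Carol Taylor│37 │2024-┃···██·····         
┃Frank Davis │19 │2024-┃··█·····█·         
┃>lice Taylor│56 │2024-┃━━━━━━━━━━━━━━━━━━━
┗━━━━━━━━━━━━━━━━━━━━━━┛                   
                                           
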